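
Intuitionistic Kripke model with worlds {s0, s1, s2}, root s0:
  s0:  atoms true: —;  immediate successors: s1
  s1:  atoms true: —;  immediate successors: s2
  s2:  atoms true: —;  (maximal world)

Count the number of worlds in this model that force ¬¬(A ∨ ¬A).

s0: forces it.
s1: forces it.
s2: forces it.
Worlds forcing the formula: {s0, s1, s2}.

3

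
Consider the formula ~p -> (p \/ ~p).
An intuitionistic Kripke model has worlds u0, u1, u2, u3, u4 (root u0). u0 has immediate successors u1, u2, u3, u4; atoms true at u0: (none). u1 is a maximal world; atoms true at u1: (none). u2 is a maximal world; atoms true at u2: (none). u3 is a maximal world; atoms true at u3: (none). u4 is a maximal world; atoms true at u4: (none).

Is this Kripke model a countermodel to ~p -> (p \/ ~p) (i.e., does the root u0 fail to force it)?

No

u0 ||- ~p -> (p \/ ~p): every world accessible from u0 that forces ~p (namely u0, u1, u2, u3, u4) also forces p \/ ~p.
So the root u0 forces ~p -> (p \/ ~p); the model is not a countermodel.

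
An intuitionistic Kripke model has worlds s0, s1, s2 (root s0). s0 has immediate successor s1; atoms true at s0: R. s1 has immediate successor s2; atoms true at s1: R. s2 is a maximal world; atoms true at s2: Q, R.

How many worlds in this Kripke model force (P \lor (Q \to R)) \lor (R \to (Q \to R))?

s0: forces it.
s1: forces it.
s2: forces it.
Worlds forcing the formula: {s0, s1, s2}.

3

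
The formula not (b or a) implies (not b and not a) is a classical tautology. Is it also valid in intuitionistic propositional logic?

Yes

This is a constructively valid De Morgan direction (negated disjunction to conjunction of negations), which is intuitionistically derivable.
From not (b or a): if b held then b or a would, contradiction — so not b; similarly not a.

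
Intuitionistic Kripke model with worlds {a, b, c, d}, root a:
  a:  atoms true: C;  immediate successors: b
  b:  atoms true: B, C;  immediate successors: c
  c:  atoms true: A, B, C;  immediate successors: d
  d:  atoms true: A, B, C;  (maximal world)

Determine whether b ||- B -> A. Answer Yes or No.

No

b ||-/- B -> A: already at b itself, b ||- B but b ||-/- A.
b lacks atom A, so b ||-/- A.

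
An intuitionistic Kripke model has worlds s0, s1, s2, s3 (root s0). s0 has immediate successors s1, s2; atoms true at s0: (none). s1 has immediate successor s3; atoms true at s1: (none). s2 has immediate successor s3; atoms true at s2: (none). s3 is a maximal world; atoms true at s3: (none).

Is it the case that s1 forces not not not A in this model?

s1 forces not not not A: no world accessible from s1 forces not not A.

Yes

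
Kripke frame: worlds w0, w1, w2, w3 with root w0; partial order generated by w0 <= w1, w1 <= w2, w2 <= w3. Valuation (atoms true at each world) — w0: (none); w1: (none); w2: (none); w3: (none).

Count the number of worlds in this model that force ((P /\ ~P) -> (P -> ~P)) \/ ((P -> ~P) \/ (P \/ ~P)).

4

w0: forces it.
w1: forces it.
w2: forces it.
w3: forces it.
Worlds forcing the formula: {w0, w1, w2, w3}.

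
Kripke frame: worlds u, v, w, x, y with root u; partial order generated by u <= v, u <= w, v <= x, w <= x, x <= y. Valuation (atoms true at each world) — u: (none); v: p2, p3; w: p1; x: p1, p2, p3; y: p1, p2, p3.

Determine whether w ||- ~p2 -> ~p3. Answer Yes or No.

w ||- ~p2 -> ~p3 vacuously: no world accessible from w forces the antecedent ~p2.

Yes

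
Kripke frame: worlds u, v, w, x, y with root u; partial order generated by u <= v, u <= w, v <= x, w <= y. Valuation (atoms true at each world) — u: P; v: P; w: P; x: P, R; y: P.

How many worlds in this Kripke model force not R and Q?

0

u: does not force it — u does not force not R and Q since u fails not R.
v: does not force it — v does not force not R and Q since v fails not R.
w: does not force it.
x: does not force it.
y: does not force it.
Worlds forcing the formula: { }.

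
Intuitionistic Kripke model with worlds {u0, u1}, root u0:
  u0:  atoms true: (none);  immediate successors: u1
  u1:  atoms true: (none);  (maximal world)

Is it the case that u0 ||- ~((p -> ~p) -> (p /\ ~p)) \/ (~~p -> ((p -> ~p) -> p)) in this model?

u0 ||- ~((p -> ~p) -> (p /\ ~p)) \/ (~~p -> ((p -> ~p) -> p)) via the disjunct ~((p -> ~p) -> (p /\ ~p)).

Yes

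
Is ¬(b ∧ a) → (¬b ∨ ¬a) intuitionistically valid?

This is the constructively invalid direction of De Morgan's law for conjunction, which is not intuitionistically valid.
A Kripke countermodel: worlds u, v, w; order generated by u ≤ v, u ≤ w; atoms true at each world — u:{}; v:{b}; w:{a}.
u ⊮ ¬(b ∧ a) → (¬b ∨ ¬a): already at u itself, u ⊩ ¬(b ∧ a) but u ⊮ ¬b ∨ ¬a.
u ⊮ ¬b ∨ ¬a: neither disjunct is forced at u.
u ⊮ ¬b since v is accessible from u and v ⊩ b.
So the root u does not force the formula.

No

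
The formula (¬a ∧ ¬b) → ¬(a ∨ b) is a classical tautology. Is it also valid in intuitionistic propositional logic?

Yes

This is a constructively valid De Morgan direction (conjunction of negations to negated disjunction), which is intuitionistically derivable.
If both ¬a and ¬b hold at a world, no accessible world forces a or forces b, so none forces a ∨ b.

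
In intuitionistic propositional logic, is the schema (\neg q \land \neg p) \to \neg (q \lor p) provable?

Yes

This is a constructively valid De Morgan direction (conjunction of negations to negated disjunction), which is intuitionistically derivable.
If both \neg q and \neg p hold at a world, no accessible world forces q or forces p, so none forces q \lor p.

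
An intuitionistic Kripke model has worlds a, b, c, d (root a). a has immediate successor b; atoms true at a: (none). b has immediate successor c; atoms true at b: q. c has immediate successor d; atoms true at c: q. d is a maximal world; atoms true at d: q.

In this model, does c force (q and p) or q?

Yes

c forces (q and p) or q via the disjunct q.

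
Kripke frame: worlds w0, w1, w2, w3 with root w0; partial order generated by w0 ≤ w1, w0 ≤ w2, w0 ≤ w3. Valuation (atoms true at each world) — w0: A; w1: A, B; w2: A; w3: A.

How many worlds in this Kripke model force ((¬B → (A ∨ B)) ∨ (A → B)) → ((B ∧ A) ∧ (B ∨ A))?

1

w0: does not force it — w0 ⊮ ((¬B → (A ∨ B)) ∨ (A → B)) → ((B ∧ A) ∧ (B ∨ A)): already at w0 itself, w0 ⊩ (¬B → (A ∨ B)) ∨ (A → B) but w0 ⊮ (B ∧ A) ∧ (B ∨ A).
w1: forces it.
w2: does not force it — w2 ⊮ ((¬B → (A ∨ B)) ∨ (A → B)) → ((B ∧ A) ∧ (B ∨ A)): already at w2 itself, w2 ⊩ (¬B → (A ∨ B)) ∨ (A → B) but w2 ⊮ (B ∧ A) ∧ (B ∨ A).
w3: does not force it — w3 ⊮ ((¬B → (A ∨ B)) ∨ (A → B)) → ((B ∧ A) ∧ (B ∨ A)): already at w3 itself, w3 ⊩ (¬B → (A ∨ B)) ∨ (A → B) but w3 ⊮ (B ∧ A) ∧ (B ∨ A).
Worlds forcing the formula: {w1}.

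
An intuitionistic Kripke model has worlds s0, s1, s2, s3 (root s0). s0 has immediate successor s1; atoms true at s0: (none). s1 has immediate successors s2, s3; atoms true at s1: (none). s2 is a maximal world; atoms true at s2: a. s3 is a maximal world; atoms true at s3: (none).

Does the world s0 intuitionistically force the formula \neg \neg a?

No

s0 \nVdash \neg \neg a since s3 is accessible from s0 and s3 \Vdash \neg a.
s3 \Vdash \neg a: no world accessible from s3 forces a.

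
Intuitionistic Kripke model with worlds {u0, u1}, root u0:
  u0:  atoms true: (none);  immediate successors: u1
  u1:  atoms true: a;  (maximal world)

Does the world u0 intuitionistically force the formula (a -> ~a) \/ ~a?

u0 ||-/- (a -> ~a) \/ ~a: neither disjunct is forced at u0.
u0 ||-/- a -> ~a: at the accessible world u1, u1 ||- a but u1 ||-/- ~a.
u1 ||-/- ~a since u1 is accessible from u1 and u1 ||- a.

No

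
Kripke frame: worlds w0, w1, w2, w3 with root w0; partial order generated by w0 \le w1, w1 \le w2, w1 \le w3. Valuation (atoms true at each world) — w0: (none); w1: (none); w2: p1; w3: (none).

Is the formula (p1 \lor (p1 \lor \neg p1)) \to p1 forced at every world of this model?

Not every world: w0 \nVdash (p1 \lor (p1 \lor \neg p1)) \to p1.
w0 \nVdash (p1 \lor (p1 \lor \neg p1)) \to p1: at the accessible world w3, w3 \Vdash p1 \lor (p1 \lor \neg p1) but w3 \nVdash p1.
w3 lacks atom p1, so w3 \nVdash p1.

No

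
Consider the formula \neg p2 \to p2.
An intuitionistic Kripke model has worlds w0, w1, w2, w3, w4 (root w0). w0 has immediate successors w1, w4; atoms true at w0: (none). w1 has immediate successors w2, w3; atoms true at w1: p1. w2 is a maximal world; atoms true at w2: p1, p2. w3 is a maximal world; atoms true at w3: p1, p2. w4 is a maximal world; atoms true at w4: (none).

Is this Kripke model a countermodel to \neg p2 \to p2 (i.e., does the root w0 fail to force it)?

w0 \nVdash \neg p2 \to p2: at the accessible world w4, w4 \Vdash \neg p2 but w4 \nVdash p2.
w4 lacks atom p2, so w4 \nVdash p2.
So the root w0 does not force \neg p2 \to p2; the model is a countermodel.

Yes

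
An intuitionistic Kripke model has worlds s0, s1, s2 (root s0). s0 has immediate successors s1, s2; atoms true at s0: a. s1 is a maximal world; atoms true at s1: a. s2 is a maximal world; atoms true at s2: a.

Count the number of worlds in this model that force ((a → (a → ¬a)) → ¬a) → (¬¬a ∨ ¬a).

s0: forces it.
s1: forces it.
s2: forces it.
Worlds forcing the formula: {s0, s1, s2}.

3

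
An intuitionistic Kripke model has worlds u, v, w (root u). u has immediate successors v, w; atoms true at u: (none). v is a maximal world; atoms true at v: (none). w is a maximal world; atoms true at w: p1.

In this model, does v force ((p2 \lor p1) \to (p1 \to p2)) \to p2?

No

v \nVdash ((p2 \lor p1) \to (p1 \to p2)) \to p2: already at v itself, v \Vdash (p2 \lor p1) \to (p1 \to p2) but v \nVdash p2.
v lacks atom p2, so v \nVdash p2.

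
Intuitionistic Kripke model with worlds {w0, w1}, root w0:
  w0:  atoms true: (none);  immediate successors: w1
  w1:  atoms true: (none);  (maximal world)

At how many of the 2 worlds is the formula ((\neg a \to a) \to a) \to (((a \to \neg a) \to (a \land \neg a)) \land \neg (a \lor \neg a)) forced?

w0: does not force it — w0 \nVdash ((\neg a \to a) \to a) \to (((a \to \neg a) \to (a \land \neg a)) \land \neg (a \lor \neg a)): already at w0 itself, w0 \Vdash (\neg a \to a) \to a but w0 \nVdash ((a \to \neg a) \to (a \land \neg a)) \land \neg (a \lor \neg a).
w1: does not force it — w1 \nVdash ((\neg a \to a) \to a) \to (((a \to \neg a) \to (a \land \neg a)) \land \neg (a \lor \neg a)): already at w1 itself, w1 \Vdash (\neg a \to a) \to a but w1 \nVdash ((a \to \neg a) \to (a \land \neg a)) \land \neg (a \lor \neg a).
Worlds forcing the formula: { }.

0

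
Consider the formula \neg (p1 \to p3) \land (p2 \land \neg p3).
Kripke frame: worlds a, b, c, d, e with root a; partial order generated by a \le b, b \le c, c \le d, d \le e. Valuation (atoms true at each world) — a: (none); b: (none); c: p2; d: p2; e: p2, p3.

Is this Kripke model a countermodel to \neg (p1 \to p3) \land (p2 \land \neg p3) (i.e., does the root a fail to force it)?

a \nVdash \neg (p1 \to p3) \land (p2 \land \neg p3) since a fails \neg (p1 \to p3).
So the root a does not force \neg (p1 \to p3) \land (p2 \land \neg p3); the model is a countermodel.

Yes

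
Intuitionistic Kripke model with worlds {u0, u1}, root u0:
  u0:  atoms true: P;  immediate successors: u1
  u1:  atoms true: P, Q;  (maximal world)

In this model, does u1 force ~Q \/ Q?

u1 ||- ~Q \/ Q via the disjunct Q.

Yes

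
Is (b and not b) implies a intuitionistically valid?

Yes

This is an instance of ex falso quodlibet, which is intuitionistically derivable.
No world can force both b and not b, so the antecedent b and not b is never forced and the implication holds vacuously at every world.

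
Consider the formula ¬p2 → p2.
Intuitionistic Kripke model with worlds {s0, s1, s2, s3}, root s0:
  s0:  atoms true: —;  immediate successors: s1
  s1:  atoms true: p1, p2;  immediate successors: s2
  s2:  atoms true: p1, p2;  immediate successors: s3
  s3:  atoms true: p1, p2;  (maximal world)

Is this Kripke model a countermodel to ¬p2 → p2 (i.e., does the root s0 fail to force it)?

s0 ⊩ ¬p2 → p2 vacuously: no world accessible from s0 forces the antecedent ¬p2.
So the root s0 forces ¬p2 → p2; the model is not a countermodel.

No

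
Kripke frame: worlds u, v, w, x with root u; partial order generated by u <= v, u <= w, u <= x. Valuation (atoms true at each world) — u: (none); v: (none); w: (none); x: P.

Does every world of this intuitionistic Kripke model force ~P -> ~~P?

No

Not every world: u ||-/- ~P -> ~~P.
u ||-/- ~P -> ~~P: at the accessible world v, v ||- ~P but v ||-/- ~~P.
v ||-/- ~~P since v is accessible from v and v ||- ~P.
v ||- ~P: no world accessible from v forces P.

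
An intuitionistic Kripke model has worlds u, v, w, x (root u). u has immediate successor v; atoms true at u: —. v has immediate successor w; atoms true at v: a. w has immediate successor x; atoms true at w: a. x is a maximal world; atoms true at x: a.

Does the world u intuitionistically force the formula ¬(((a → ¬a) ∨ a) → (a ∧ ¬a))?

Yes

u ⊩ ¬(((a → ¬a) ∨ a) → (a ∧ ¬a)): no world accessible from u forces ((a → ¬a) ∨ a) → (a ∧ ¬a).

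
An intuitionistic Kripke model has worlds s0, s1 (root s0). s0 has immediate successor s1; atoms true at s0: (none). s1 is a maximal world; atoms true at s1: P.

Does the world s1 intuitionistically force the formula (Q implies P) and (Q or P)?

s1 forces (Q implies P) and (Q or P) since s1 forces both conjuncts.

Yes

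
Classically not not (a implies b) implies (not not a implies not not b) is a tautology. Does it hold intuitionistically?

This is the distribution of double negation over implication, which is intuitionistically derivable.
Assume not not (a implies b) and not not a; suppose not b. Then a implies b would give not a (by contraposition), contradicting not not a; so not (a implies b), contradicting not not (a implies b). Hence not not b.

Yes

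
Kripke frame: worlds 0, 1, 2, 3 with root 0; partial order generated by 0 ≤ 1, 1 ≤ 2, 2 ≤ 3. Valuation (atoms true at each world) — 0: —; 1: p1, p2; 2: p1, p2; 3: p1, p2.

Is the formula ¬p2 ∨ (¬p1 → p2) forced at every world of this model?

Yes

0 ⊩ ¬p2 ∨ (¬p1 → p2) via the disjunct ¬p1 → p2.
Since the root 0 forces ¬p2 ∨ (¬p1 → p2) and forcing is persistent (monotone upward), every world forces it.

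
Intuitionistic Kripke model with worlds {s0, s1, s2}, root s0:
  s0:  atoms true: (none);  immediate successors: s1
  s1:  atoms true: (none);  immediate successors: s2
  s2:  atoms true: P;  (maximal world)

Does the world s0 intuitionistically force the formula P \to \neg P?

No

s0 \nVdash P \to \neg P: at the accessible world s2, s2 \Vdash P but s2 \nVdash \neg P.
s2 \nVdash \neg P since s2 is accessible from s2 and s2 \Vdash P.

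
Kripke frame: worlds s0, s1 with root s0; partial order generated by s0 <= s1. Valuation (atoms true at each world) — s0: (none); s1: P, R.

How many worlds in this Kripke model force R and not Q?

1

s0: does not force it — s0 does not force R and not Q since s0 fails R.
s1: forces it.
Worlds forcing the formula: {s1}.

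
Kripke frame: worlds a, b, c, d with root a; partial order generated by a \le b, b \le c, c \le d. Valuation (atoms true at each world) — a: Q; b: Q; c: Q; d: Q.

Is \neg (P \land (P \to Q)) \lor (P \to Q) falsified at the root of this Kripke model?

a \Vdash \neg (P \land (P \to Q)) \lor (P \to Q) via the disjunct \neg (P \land (P \to Q)).
So the root a forces \neg (P \land (P \to Q)) \lor (P \to Q); the model is not a countermodel.

No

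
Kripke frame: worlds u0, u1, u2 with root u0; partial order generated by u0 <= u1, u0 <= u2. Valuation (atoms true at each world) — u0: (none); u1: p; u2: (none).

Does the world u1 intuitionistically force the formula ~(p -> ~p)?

u1 ||- ~(p -> ~p): no world accessible from u1 forces p -> ~p.

Yes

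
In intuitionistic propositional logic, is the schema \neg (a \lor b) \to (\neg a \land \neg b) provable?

This is a constructively valid De Morgan direction (negated disjunction to conjunction of negations), which is intuitionistically derivable.
From \neg (a \lor b): if a held then a \lor b would, contradiction — so \neg a; similarly \neg b.

Yes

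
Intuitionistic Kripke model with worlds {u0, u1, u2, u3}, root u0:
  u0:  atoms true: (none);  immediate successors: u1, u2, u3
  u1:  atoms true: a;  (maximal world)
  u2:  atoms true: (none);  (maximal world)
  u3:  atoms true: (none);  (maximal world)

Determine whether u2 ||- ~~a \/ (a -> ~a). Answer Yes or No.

u2 ||- ~~a \/ (a -> ~a) via the disjunct a -> ~a.

Yes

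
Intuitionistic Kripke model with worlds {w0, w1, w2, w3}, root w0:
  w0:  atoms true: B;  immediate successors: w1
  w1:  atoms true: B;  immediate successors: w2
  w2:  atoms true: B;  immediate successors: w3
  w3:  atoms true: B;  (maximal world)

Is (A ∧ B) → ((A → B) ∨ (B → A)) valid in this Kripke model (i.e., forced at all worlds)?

Yes

w0 ⊩ (A ∧ B) → ((A → B) ∨ (B → A)) vacuously: no world accessible from w0 forces the antecedent A ∧ B.
Since the root w0 forces (A ∧ B) → ((A → B) ∨ (B → A)) and forcing is persistent (monotone upward), every world forces it.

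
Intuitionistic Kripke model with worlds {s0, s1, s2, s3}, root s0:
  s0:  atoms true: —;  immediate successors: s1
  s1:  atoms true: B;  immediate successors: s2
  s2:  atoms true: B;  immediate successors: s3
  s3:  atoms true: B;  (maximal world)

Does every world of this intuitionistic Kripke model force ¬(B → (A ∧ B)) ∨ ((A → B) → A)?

Yes

s0 ⊩ ¬(B → (A ∧ B)) ∨ ((A → B) → A) via the disjunct ¬(B → (A ∧ B)).
Since the root s0 forces ¬(B → (A ∧ B)) ∨ ((A → B) → A) and forcing is persistent (monotone upward), every world forces it.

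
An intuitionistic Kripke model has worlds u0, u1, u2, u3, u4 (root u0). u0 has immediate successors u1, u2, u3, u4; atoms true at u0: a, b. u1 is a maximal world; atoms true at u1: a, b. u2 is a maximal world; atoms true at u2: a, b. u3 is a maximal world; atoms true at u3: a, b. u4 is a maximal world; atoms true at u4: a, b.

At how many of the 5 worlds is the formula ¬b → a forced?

5

u0: forces it.
u1: forces it.
u2: forces it.
u3: forces it.
u4: forces it.
Worlds forcing the formula: {u0, u1, u2, u3, u4}.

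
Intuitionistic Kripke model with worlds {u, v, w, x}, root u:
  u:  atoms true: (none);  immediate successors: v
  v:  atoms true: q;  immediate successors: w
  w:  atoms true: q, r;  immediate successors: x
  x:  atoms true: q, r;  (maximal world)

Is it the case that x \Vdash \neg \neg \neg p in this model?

x \Vdash \neg \neg \neg p: no world accessible from x forces \neg \neg p.

Yes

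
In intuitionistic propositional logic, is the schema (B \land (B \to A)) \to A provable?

Yes

This is modus ponens in implicational form, which is intuitionistically derivable.
If a world forces B and B \to A, then applying the implication at that world (which is accessible from itself) gives A.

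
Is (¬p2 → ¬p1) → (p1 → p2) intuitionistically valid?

No

This is the converse of contraposition, which is not intuitionistically valid.
A Kripke countermodel: worlds w0, w1; order generated by w0 ≤ w1; atoms true at each world — w0:{p1}; w1:{p1,p2}.
w0 ⊮ (¬p2 → ¬p1) → (p1 → p2): already at w0 itself, w0 ⊩ ¬p2 → ¬p1 but w0 ⊮ p1 → p2.
w0 ⊮ p1 → p2: already at w0 itself, w0 ⊩ p1 but w0 ⊮ p2.
w0 lacks atom p2, so w0 ⊮ p2.
So the root w0 does not force the formula.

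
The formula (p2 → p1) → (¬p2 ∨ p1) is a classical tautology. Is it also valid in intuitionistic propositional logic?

No

This is the material-implication-as-disjunction principle, which is not intuitionistically valid.
A Kripke countermodel: worlds 0, 1; order generated by 0 ≤ 1; atoms true at each world — 0:{}; 1:{p1,p2}.
0 ⊮ (p2 → p1) → (¬p2 ∨ p1): already at 0 itself, 0 ⊩ p2 → p1 but 0 ⊮ ¬p2 ∨ p1.
0 ⊮ ¬p2 ∨ p1: neither disjunct is forced at 0.
0 ⊮ ¬p2 since 1 is accessible from 0 and 1 ⊩ p2.
So the root 0 does not force the formula.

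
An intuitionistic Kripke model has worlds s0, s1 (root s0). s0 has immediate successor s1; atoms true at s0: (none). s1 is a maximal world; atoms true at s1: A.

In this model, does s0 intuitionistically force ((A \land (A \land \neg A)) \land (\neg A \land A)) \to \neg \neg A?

s0 \Vdash ((A \land (A \land \neg A)) \land (\neg A \land A)) \to \neg \neg A vacuously: no world accessible from s0 forces the antecedent (A \land (A \land \neg A)) \land (\neg A \land A).

Yes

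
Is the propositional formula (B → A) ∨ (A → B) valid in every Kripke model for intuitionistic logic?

No

This is the Gödel–Dummett linearity axiom, which is not intuitionistically valid.
A Kripke countermodel: worlds s0, s1, s2; order generated by s0 ≤ s1, s0 ≤ s2; atoms true at each world — s0:{}; s1:{B}; s2:{A}.
s0 ⊮ (B → A) ∨ (A → B): neither disjunct is forced at s0.
s0 ⊮ B → A: at the accessible world s1, s1 ⊩ B but s1 ⊮ A.
s1 lacks atom A, so s1 ⊮ A.
So the root s0 does not force the formula.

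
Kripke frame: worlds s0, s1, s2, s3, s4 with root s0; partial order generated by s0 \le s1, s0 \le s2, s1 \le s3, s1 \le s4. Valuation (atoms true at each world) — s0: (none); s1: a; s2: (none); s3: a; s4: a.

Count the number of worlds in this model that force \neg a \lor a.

4

s0: does not force it — s0 \nVdash \neg a \lor a: neither disjunct is forced at s0.
s1: forces it.
s2: forces it.
s3: forces it.
s4: forces it.
Worlds forcing the formula: {s1, s2, s3, s4}.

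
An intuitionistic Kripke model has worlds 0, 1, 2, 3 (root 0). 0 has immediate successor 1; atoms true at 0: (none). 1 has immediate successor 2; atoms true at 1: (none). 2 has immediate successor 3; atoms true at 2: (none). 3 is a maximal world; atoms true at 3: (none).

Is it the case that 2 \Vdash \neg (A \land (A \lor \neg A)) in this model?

Yes

2 \Vdash \neg (A \land (A \lor \neg A)): no world accessible from 2 forces A \land (A \lor \neg A).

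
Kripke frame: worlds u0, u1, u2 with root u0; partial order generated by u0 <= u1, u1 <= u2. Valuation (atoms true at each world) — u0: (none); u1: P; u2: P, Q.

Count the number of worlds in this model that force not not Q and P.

u0: does not force it — u0 does not force not not Q and P since u0 fails P.
u1: forces it.
u2: forces it.
Worlds forcing the formula: {u1, u2}.

2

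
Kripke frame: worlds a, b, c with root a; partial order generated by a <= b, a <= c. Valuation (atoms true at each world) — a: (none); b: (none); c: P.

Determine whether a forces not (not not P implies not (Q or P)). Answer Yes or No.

a does not force not (not not P implies not (Q or P)) since b is accessible from a and b forces not not P implies not (Q or P).
b forces not not P implies not (Q or P) vacuously: no world accessible from b forces the antecedent not not P.

No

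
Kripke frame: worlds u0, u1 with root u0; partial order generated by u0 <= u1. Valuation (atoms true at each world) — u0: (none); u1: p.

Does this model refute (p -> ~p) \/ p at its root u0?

Yes

u0 ||-/- (p -> ~p) \/ p: neither disjunct is forced at u0.
u0 ||-/- p -> ~p: at the accessible world u1, u1 ||- p but u1 ||-/- ~p.
u1 ||-/- ~p since u1 is accessible from u1 and u1 ||- p.
So the root u0 does not force (p -> ~p) \/ p; the model is a countermodel.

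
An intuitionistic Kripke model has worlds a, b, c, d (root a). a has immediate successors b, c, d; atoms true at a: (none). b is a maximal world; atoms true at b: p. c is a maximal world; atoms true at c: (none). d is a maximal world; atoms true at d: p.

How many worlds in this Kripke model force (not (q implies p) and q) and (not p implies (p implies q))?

0

a: does not force it — a does not force (not (q implies p) and q) and (not p implies (p implies q)) since a fails not (q implies p) and q.
b: does not force it.
c: does not force it.
d: does not force it.
Worlds forcing the formula: { }.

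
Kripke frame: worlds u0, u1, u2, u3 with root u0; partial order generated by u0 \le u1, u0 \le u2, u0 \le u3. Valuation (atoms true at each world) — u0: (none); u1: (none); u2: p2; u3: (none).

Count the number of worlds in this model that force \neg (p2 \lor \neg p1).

u0: does not force it — u0 \nVdash \neg (p2 \lor \neg p1) since u0 is accessible from u0 and u0 \Vdash p2 \lor \neg p1.
u1: does not force it — u1 \nVdash \neg (p2 \lor \neg p1) since u1 is accessible from u1 and u1 \Vdash p2 \lor \neg p1.
u2: does not force it.
u3: does not force it.
Worlds forcing the formula: { }.

0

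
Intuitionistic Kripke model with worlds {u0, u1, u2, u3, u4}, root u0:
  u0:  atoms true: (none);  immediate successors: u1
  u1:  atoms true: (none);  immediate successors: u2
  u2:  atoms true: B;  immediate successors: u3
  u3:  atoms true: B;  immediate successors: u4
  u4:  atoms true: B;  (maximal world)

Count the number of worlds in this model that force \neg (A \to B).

u0: does not force it — u0 \nVdash \neg (A \to B) since u0 is accessible from u0 and u0 \Vdash A \to B.
u1: does not force it — u1 \nVdash \neg (A \to B) since u1 is accessible from u1 and u1 \Vdash A \to B.
u2: does not force it — u2 \nVdash \neg (A \to B) since u2 is accessible from u2 and u2 \Vdash A \to B.
u3: does not force it.
u4: does not force it.
Worlds forcing the formula: { }.

0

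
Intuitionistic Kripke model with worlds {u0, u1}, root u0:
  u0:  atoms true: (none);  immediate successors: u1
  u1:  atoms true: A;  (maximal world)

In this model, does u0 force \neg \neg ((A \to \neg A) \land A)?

u0 \nVdash \neg \neg ((A \to \neg A) \land A) since u0 is accessible from u0 and u0 \Vdash \neg ((A \to \neg A) \land A).
u0 \Vdash \neg ((A \to \neg A) \land A): no world accessible from u0 forces (A \to \neg A) \land A.

No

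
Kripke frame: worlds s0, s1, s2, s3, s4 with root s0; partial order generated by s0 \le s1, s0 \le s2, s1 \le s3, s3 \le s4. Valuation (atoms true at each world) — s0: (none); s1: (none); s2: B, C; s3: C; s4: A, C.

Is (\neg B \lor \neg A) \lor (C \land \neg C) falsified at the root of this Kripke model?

s0 \nVdash (\neg B \lor \neg A) \lor (C \land \neg C): neither disjunct is forced at s0.
s0 \nVdash \neg B \lor \neg A: neither disjunct is forced at s0.
s0 \nVdash \neg B since s2 is accessible from s0 and s2 \Vdash B.
So the root s0 does not force (\neg B \lor \neg A) \lor (C \land \neg C); the model is a countermodel.

Yes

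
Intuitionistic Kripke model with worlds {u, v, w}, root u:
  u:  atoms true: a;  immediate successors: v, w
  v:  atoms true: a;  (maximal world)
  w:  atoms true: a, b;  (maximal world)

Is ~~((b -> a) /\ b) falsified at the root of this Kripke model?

u ||-/- ~~((b -> a) /\ b) since v is accessible from u and v ||- ~((b -> a) /\ b).
v ||- ~((b -> a) /\ b): no world accessible from v forces (b -> a) /\ b.
So the root u does not force ~~((b -> a) /\ b); the model is a countermodel.

Yes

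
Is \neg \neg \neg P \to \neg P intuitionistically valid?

Yes

This is triple-negation reduction, which is intuitionistically derivable.
Assume \neg \neg \neg P and suppose P. Then \neg \neg P (double-negation introduction), contradicting \neg \neg \neg P. So \neg P.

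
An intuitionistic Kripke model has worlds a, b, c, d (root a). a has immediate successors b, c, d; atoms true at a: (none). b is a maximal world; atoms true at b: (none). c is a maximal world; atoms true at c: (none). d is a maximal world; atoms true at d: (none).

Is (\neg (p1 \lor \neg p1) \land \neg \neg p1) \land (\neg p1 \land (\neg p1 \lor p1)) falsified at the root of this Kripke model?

a \nVdash (\neg (p1 \lor \neg p1) \land \neg \neg p1) \land (\neg p1 \land (\neg p1 \lor p1)) since a fails \neg (p1 \lor \neg p1) \land \neg \neg p1.
So the root a does not force (\neg (p1 \lor \neg p1) \land \neg \neg p1) \land (\neg p1 \land (\neg p1 \lor p1)); the model is a countermodel.

Yes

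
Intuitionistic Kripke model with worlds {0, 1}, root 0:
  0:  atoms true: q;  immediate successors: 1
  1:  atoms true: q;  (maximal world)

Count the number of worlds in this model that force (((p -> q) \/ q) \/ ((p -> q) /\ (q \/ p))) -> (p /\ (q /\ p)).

0

0: does not force it — 0 ||-/- (((p -> q) \/ q) \/ ((p -> q) /\ (q \/ p))) -> (p /\ (q /\ p)): already at 0 itself, 0 ||- ((p -> q) \/ q) \/ ((p -> q) /\ (q \/ p)) but 0 ||-/- p /\ (q /\ p).
1: does not force it — 1 ||-/- (((p -> q) \/ q) \/ ((p -> q) /\ (q \/ p))) -> (p /\ (q /\ p)): already at 1 itself, 1 ||- ((p -> q) \/ q) \/ ((p -> q) /\ (q \/ p)) but 1 ||-/- p /\ (q /\ p).
Worlds forcing the formula: { }.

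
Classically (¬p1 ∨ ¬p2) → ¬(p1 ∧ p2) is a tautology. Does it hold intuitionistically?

Yes

This is a constructively valid De Morgan direction (disjunction of negations to negated conjunction), which is intuitionistically derivable.
If ¬p1 holds at a world then no accessible world forces p1, hence none forces p1 ∧ p2; likewise for ¬p2.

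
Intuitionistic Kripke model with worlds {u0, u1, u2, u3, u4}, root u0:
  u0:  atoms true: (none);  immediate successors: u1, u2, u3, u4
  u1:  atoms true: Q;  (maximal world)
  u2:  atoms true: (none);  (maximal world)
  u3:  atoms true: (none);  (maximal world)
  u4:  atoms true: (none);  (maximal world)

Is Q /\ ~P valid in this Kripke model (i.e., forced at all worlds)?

Not every world: u0 ||-/- Q /\ ~P.
u0 ||-/- Q /\ ~P since u0 fails Q.

No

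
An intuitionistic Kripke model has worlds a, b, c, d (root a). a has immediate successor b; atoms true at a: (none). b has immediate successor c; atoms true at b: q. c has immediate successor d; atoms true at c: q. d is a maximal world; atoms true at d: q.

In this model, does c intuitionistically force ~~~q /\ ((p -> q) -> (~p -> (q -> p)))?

c ||-/- ~~~q /\ ((p -> q) -> (~p -> (q -> p))) since c fails ~~~q.

No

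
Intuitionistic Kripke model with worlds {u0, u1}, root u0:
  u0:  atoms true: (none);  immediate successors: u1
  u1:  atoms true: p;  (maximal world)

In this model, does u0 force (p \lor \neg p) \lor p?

No

u0 \nVdash (p \lor \neg p) \lor p: neither disjunct is forced at u0.
u0 \nVdash p \lor \neg p: neither disjunct is forced at u0.
u0 lacks atom p, so u0 \nVdash p.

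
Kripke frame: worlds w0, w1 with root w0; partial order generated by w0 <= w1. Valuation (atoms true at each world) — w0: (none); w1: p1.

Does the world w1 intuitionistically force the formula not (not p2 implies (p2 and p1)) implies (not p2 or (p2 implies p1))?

Yes

w1 forces not (not p2 implies (p2 and p1)) implies (not p2 or (p2 implies p1)): every world accessible from w1 that forces not (not p2 implies (p2 and p1)) (namely w1) also forces not p2 or (p2 implies p1).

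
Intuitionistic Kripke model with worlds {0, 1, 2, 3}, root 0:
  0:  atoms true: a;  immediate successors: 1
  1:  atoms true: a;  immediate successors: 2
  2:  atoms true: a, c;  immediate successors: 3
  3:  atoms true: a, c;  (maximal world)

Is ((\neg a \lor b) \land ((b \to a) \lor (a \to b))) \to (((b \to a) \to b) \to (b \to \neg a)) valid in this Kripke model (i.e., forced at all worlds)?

0 \Vdash ((\neg a \lor b) \land ((b \to a) \lor (a \to b))) \to (((b \to a) \to b) \to (b \to \neg a)) vacuously: no world accessible from 0 forces the antecedent (\neg a \lor b) \land ((b \to a) \lor (a \to b)).
Since the root 0 forces ((\neg a \lor b) \land ((b \to a) \lor (a \to b))) \to (((b \to a) \to b) \to (b \to \neg a)) and forcing is persistent (monotone upward), every world forces it.

Yes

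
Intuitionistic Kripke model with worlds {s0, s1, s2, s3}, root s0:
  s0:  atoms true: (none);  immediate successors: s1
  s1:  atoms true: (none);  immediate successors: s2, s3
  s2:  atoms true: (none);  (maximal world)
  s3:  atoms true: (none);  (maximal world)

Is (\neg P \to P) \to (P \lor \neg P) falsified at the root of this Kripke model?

s0 \Vdash (\neg P \to P) \to (P \lor \neg P) vacuously: no world accessible from s0 forces the antecedent \neg P \to P.
So the root s0 forces (\neg P \to P) \to (P \lor \neg P); the model is not a countermodel.

No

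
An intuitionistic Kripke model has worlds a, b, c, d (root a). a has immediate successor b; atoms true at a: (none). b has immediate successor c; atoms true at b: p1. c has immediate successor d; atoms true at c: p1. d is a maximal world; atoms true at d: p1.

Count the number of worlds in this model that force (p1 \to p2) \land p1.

a: does not force it — a \nVdash (p1 \to p2) \land p1 since a fails p1 \to p2.
b: does not force it — b \nVdash (p1 \to p2) \land p1 since b fails p1 \to p2.
c: does not force it — c \nVdash (p1 \to p2) \land p1 since c fails p1 \to p2.
d: does not force it.
Worlds forcing the formula: { }.

0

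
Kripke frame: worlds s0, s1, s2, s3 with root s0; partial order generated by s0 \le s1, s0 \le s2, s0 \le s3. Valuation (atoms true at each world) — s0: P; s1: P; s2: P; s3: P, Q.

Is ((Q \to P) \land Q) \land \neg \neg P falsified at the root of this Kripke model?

Yes

s0 \nVdash ((Q \to P) \land Q) \land \neg \neg P since s0 fails (Q \to P) \land Q.
So the root s0 does not force ((Q \to P) \land Q) \land \neg \neg P; the model is a countermodel.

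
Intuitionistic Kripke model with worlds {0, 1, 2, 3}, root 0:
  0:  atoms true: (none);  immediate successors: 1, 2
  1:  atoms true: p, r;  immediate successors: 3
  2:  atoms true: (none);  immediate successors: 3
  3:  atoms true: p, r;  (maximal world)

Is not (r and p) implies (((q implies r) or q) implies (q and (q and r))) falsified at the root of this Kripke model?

0 forces not (r and p) implies (((q implies r) or q) implies (q and (q and r))) vacuously: no world accessible from 0 forces the antecedent not (r and p).
So the root 0 forces not (r and p) implies (((q implies r) or q) implies (q and (q and r))); the model is not a countermodel.

No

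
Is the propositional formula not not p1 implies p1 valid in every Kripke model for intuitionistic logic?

No

This is double-negation elimination, which is not intuitionistically valid.
A Kripke countermodel: worlds u0, u1; order generated by u0 <= u1; atoms true at each world — u0:{}; u1:{p1}.
u0 does not force not not p1 implies p1: already at u0 itself, u0 forces not not p1 but u0 does not force p1.
u0 lacks atom p1, so u0 does not force p1.
So the root u0 does not force the formula.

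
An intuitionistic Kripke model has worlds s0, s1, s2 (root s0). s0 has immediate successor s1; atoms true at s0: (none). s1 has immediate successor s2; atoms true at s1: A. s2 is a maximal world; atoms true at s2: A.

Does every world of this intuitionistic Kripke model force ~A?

No

Not every world: s0 ||-/- ~A.
s0 ||-/- ~A since s1 is accessible from s0 and s1 ||- A.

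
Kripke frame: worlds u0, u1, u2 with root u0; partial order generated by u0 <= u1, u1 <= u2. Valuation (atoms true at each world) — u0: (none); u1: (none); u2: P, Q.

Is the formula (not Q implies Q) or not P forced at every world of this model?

Yes

u0 forces (not Q implies Q) or not P via the disjunct not Q implies Q.
Since the root u0 forces (not Q implies Q) or not P and forcing is persistent (monotone upward), every world forces it.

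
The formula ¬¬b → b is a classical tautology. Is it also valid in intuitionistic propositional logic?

No

This is double-negation elimination, which is not intuitionistically valid.
A Kripke countermodel: worlds w0, w1; order generated by w0 ≤ w1; atoms true at each world — w0:{}; w1:{b}.
w0 ⊮ ¬¬b → b: already at w0 itself, w0 ⊩ ¬¬b but w0 ⊮ b.
w0 lacks atom b, so w0 ⊮ b.
So the root w0 does not force the formula.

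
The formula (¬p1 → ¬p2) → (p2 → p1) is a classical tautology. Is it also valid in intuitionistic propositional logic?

No

This is the converse of contraposition, which is not intuitionistically valid.
A Kripke countermodel: worlds u, v; order generated by u ≤ v; atoms true at each world — u:{p2}; v:{p1,p2}.
u ⊮ (¬p1 → ¬p2) → (p2 → p1): already at u itself, u ⊩ ¬p1 → ¬p2 but u ⊮ p2 → p1.
u ⊮ p2 → p1: already at u itself, u ⊩ p2 but u ⊮ p1.
u lacks atom p1, so u ⊮ p1.
So the root u does not force the formula.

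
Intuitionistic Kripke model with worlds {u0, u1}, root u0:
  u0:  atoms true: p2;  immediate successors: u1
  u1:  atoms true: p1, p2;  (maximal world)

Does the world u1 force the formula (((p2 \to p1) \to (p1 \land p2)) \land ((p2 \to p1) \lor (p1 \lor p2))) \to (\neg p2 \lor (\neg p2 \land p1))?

No

u1 \nVdash (((p2 \to p1) \to (p1 \land p2)) \land ((p2 \to p1) \lor (p1 \lor p2))) \to (\neg p2 \lor (\neg p2 \land p1)): already at u1 itself, u1 \Vdash ((p2 \to p1) \to (p1 \land p2)) \land ((p2 \to p1) \lor (p1 \lor p2)) but u1 \nVdash \neg p2 \lor (\neg p2 \land p1).
u1 \nVdash \neg p2 \lor (\neg p2 \land p1): neither disjunct is forced at u1.
u1 \nVdash \neg p2 since u1 is accessible from u1 and u1 \Vdash p2.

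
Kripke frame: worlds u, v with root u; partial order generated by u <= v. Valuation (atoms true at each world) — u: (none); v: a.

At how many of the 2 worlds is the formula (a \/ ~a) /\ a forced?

u: does not force it — u ||-/- (a \/ ~a) /\ a since u fails a \/ ~a.
v: forces it.
Worlds forcing the formula: {v}.

1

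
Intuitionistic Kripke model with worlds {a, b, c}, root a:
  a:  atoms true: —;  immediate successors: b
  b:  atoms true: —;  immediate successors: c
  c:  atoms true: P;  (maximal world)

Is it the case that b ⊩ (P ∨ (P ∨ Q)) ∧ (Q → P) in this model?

b ⊮ (P ∨ (P ∨ Q)) ∧ (Q → P) since b fails P ∨ (P ∨ Q).

No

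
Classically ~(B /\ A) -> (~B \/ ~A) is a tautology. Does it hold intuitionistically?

This is the constructively invalid direction of De Morgan's law for conjunction, which is not intuitionistically valid.
A Kripke countermodel: worlds u0, u1, u2; order generated by u0 <= u1, u0 <= u2; atoms true at each world — u0:{}; u1:{B}; u2:{A}.
u0 ||-/- ~(B /\ A) -> (~B \/ ~A): already at u0 itself, u0 ||- ~(B /\ A) but u0 ||-/- ~B \/ ~A.
u0 ||-/- ~B \/ ~A: neither disjunct is forced at u0.
u0 ||-/- ~B since u1 is accessible from u0 and u1 ||- B.
So the root u0 does not force the formula.

No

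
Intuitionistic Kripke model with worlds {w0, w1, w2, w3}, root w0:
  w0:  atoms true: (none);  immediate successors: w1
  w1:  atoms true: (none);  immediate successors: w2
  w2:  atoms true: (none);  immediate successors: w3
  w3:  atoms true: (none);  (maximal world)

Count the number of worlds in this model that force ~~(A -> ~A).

w0: forces it.
w1: forces it.
w2: forces it.
w3: forces it.
Worlds forcing the formula: {w0, w1, w2, w3}.

4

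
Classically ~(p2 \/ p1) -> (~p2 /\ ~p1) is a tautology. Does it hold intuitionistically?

Yes

This is a constructively valid De Morgan direction (negated disjunction to conjunction of negations), which is intuitionistically derivable.
From ~(p2 \/ p1): if p2 held then p2 \/ p1 would, contradiction — so ~p2; similarly ~p1.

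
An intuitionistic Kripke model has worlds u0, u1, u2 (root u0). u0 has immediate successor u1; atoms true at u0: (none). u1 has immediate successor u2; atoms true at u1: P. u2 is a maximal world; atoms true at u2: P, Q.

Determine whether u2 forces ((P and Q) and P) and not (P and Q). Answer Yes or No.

u2 does not force ((P and Q) and P) and not (P and Q) since u2 fails not (P and Q).

No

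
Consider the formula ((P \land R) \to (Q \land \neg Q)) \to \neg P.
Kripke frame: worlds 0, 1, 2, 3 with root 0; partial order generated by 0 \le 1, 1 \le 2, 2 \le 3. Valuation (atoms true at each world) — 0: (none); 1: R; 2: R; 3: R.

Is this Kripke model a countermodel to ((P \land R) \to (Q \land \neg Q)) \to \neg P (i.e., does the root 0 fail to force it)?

0 \Vdash ((P \land R) \to (Q \land \neg Q)) \to \neg P: every world accessible from 0 that forces (P \land R) \to (Q \land \neg Q) (namely 0, 1, 2, 3) also forces \neg P.
So the root 0 forces ((P \land R) \to (Q \land \neg Q)) \to \neg P; the model is not a countermodel.

No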